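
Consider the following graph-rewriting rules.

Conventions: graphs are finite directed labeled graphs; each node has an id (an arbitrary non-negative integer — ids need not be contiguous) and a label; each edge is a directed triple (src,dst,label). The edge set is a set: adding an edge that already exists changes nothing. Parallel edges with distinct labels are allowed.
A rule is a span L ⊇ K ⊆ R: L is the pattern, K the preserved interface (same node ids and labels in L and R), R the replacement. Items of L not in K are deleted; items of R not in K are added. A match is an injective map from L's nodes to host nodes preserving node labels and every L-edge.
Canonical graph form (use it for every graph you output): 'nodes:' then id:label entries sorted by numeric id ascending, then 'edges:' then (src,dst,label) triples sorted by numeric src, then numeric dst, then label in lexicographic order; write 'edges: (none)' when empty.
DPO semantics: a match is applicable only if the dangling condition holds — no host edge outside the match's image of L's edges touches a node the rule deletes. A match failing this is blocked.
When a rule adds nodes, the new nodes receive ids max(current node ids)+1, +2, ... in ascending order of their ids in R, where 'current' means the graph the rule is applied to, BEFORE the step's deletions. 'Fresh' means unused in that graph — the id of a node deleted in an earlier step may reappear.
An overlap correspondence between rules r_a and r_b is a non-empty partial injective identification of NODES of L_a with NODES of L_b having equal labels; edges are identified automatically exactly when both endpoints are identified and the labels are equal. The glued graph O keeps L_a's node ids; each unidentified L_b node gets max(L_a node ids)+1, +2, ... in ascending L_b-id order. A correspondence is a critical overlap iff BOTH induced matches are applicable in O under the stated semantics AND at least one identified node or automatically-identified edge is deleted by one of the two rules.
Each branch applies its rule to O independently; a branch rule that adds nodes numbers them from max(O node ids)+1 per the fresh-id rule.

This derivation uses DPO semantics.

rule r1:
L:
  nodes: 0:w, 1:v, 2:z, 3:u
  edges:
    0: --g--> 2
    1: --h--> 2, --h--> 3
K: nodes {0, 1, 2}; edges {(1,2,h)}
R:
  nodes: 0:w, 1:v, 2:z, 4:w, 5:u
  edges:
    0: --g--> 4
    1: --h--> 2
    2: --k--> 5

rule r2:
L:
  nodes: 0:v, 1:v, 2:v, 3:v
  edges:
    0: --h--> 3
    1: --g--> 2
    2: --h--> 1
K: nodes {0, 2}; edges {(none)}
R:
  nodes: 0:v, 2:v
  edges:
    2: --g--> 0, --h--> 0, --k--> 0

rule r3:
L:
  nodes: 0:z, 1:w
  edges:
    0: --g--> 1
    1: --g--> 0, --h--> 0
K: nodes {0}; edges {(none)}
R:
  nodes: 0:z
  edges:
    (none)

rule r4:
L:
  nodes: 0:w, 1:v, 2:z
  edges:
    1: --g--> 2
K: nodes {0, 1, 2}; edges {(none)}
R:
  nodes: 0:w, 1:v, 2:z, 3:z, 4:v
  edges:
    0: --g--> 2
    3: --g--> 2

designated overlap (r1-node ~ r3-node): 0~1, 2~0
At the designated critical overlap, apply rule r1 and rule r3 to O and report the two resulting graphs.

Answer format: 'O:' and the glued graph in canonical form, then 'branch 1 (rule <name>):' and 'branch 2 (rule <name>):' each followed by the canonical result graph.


O:
nodes: 0:w, 1:v, 2:z, 3:u
edges: (0,2,g); (0,2,h); (1,2,h); (1,3,h); (2,0,g)
branch 1 (rule r1):
nodes: 0:w, 1:v, 2:z, 4:w, 5:u
edges: (0,2,h); (0,4,g); (1,2,h); (2,0,g); (2,5,k)
branch 2 (rule r3):
nodes: 1:v, 2:z, 3:u
edges: (1,2,h); (1,3,h)


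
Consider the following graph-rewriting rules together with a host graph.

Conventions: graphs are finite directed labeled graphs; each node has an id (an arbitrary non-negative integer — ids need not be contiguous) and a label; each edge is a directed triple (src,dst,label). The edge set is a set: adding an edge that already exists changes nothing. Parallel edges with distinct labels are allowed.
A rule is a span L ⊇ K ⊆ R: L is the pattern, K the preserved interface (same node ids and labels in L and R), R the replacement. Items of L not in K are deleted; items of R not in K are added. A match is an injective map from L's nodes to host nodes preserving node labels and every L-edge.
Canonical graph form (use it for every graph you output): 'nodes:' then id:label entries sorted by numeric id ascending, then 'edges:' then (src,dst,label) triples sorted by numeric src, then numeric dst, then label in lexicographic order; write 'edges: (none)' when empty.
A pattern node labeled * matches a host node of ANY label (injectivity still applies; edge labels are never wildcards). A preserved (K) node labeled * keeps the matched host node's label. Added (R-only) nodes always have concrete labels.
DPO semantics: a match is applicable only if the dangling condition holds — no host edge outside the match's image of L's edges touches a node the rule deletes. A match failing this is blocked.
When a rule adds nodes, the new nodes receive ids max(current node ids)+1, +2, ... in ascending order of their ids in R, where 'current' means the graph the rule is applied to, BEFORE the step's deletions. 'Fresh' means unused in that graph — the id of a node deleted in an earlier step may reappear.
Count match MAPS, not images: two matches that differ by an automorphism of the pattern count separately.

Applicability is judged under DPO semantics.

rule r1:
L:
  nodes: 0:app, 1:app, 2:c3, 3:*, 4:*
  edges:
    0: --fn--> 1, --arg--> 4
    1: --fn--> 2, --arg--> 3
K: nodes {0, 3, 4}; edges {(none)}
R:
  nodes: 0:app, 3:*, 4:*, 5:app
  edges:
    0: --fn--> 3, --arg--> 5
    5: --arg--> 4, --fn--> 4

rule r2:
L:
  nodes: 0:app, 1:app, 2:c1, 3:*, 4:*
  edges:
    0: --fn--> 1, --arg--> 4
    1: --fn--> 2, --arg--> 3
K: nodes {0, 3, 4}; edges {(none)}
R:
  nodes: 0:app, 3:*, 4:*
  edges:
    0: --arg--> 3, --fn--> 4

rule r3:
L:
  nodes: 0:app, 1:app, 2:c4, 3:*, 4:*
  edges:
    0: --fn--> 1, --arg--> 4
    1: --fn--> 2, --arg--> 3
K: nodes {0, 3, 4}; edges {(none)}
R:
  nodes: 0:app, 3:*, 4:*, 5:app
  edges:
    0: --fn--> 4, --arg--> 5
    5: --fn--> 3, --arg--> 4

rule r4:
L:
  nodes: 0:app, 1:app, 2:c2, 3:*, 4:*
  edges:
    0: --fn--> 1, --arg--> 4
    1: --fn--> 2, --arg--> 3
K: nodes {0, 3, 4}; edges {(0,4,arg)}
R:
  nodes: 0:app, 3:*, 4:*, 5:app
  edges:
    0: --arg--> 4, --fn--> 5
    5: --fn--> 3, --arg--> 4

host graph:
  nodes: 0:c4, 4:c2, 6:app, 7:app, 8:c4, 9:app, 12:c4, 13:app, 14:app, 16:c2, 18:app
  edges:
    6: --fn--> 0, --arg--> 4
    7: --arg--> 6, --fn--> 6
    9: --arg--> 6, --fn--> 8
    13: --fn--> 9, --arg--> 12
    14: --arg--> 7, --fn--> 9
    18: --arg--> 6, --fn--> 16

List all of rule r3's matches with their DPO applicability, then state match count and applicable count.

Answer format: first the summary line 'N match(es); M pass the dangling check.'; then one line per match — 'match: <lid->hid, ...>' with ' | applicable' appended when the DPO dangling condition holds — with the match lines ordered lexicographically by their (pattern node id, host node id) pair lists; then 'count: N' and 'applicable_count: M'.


2 match(es); 0 pass the dangling check.
match: 0->13, 1->9, 2->8, 3->6, 4->12
match: 0->14, 1->9, 2->8, 3->6, 4->7
count: 2
applicable_count: 0


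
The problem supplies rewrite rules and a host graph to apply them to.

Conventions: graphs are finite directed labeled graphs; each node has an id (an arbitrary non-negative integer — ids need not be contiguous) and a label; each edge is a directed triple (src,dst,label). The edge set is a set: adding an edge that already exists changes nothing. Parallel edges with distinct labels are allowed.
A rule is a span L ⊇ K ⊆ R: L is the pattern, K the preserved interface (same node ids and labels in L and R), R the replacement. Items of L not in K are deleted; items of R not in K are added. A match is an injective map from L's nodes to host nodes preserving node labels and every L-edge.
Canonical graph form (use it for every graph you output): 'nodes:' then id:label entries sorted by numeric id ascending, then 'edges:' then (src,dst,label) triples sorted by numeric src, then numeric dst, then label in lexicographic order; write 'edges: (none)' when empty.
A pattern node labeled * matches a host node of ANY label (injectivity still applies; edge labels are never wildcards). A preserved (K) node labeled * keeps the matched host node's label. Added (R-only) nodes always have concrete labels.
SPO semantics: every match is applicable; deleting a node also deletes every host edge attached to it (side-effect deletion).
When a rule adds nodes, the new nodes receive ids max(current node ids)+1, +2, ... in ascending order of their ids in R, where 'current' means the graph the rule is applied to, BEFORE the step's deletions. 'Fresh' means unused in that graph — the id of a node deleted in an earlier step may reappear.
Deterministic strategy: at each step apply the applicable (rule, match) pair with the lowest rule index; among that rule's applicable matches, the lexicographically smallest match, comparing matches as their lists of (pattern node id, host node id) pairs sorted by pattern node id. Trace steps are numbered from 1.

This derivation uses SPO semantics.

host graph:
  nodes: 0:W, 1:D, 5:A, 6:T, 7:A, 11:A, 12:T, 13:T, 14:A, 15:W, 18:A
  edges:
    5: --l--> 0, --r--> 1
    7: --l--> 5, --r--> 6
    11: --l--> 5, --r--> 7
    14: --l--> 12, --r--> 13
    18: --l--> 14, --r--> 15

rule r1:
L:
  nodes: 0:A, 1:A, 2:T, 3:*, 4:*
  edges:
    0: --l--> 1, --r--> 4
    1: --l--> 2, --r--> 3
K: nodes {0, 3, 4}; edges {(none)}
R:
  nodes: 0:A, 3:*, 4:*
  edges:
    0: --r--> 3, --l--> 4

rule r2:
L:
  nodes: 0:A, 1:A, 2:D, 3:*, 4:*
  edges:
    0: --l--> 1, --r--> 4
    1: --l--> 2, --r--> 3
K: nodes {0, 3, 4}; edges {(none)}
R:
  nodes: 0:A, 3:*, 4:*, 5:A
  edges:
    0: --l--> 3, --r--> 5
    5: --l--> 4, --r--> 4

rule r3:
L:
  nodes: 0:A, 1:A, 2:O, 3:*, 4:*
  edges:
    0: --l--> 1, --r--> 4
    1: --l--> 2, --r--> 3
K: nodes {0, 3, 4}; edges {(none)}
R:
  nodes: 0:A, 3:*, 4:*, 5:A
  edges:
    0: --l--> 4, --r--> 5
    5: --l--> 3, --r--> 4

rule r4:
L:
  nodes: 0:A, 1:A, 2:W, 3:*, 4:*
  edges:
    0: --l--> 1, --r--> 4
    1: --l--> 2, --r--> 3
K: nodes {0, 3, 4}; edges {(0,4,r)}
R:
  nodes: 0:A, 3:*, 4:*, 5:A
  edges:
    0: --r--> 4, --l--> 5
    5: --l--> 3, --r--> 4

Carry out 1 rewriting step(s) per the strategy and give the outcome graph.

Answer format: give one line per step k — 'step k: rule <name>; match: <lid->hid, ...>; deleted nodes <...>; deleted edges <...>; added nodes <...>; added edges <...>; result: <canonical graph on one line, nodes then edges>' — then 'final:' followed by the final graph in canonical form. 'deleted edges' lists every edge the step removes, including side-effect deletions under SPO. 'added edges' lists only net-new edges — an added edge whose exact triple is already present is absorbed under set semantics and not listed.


step 1: rule r1; match: 0->18, 1->14, 2->12, 3->13, 4->15; deleted nodes 12, 14; deleted edges (14,12,l); (14,13,r); (18,14,l); (18,15,r); added nodes (none); added edges (18,13,r); (18,15,l); result: nodes: 0:W, 1:D, 5:A, 6:T, 7:A, 11:A, 13:T, 15:W, 18:A edges: (5,0,l); (5,1,r); (7,5,l); (7,6,r); (11,5,l); (11,7,r); (18,13,r); (18,15,l)
final:
nodes: 0:W, 1:D, 5:A, 6:T, 7:A, 11:A, 13:T, 15:W, 18:A
edges: (5,0,l); (5,1,r); (7,5,l); (7,6,r); (11,5,l); (11,7,r); (18,13,r); (18,15,l)


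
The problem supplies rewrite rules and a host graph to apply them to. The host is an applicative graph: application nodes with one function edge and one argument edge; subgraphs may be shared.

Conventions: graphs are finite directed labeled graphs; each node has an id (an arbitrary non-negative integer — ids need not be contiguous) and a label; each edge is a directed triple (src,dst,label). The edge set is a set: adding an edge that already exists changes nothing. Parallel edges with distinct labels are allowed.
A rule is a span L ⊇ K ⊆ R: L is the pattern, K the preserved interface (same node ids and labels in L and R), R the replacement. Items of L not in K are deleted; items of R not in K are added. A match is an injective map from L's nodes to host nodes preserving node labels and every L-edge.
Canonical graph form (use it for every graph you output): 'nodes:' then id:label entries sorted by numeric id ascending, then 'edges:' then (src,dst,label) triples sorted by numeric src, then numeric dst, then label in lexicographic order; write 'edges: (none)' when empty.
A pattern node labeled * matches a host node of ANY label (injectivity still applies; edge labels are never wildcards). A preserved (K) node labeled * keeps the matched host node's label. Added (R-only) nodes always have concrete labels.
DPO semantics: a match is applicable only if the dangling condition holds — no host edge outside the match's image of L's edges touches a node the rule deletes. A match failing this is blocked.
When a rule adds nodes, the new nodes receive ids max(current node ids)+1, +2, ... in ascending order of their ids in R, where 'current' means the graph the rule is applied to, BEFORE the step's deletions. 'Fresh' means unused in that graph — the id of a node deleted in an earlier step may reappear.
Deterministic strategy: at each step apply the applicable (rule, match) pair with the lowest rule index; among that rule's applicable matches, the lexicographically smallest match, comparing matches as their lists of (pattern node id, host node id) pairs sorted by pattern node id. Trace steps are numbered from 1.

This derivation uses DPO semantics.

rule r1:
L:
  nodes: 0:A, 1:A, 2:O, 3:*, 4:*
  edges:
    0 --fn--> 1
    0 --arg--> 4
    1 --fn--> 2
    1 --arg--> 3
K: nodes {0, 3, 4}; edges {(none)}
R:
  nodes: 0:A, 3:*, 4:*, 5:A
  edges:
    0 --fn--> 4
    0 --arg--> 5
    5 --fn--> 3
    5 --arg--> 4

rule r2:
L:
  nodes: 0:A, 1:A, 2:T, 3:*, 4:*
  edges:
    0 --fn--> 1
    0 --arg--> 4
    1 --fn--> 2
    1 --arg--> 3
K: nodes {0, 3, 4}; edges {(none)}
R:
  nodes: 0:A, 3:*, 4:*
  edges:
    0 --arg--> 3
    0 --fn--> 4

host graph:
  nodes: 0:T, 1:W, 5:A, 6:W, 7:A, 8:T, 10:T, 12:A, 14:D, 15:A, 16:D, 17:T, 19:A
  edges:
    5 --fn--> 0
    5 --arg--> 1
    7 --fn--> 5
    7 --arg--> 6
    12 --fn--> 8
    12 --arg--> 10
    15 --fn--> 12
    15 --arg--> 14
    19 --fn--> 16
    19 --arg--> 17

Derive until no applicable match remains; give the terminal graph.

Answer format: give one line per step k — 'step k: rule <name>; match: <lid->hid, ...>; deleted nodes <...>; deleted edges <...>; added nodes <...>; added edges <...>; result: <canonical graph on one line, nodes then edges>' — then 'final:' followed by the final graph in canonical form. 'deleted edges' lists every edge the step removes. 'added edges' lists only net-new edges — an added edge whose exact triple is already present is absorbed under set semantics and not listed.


step 1: rule r2; match: 0->7, 1->5, 2->0, 3->1, 4->6; deleted nodes 0, 5; deleted edges (5,0,fn); (5,1,arg); (7,5,fn); (7,6,arg); added nodes (none); added edges (7,1,arg); (7,6,fn); result: nodes: 1:W, 6:W, 7:A, 8:T, 10:T, 12:A, 14:D, 15:A, 16:D, 17:T, 19:A edges: (7,1,arg); (7,6,fn); (12,8,fn); (12,10,arg); (15,12,fn); (15,14,arg); (19,16,fn); (19,17,arg)
step 2: rule r2; match: 0->15, 1->12, 2->8, 3->10, 4->14; deleted nodes 8, 12; deleted edges (12,8,fn); (12,10,arg); (15,12,fn); (15,14,arg); added nodes (none); added edges (15,10,arg); (15,14,fn); result: nodes: 1:W, 6:W, 7:A, 10:T, 14:D, 15:A, 16:D, 17:T, 19:A edges: (7,1,arg); (7,6,fn); (15,10,arg); (15,14,fn); (19,16,fn); (19,17,arg)
final:
nodes: 1:W, 6:W, 7:A, 10:T, 14:D, 15:A, 16:D, 17:T, 19:A
edges: (7,1,arg); (7,6,fn); (15,10,arg); (15,14,fn); (19,16,fn); (19,17,arg)


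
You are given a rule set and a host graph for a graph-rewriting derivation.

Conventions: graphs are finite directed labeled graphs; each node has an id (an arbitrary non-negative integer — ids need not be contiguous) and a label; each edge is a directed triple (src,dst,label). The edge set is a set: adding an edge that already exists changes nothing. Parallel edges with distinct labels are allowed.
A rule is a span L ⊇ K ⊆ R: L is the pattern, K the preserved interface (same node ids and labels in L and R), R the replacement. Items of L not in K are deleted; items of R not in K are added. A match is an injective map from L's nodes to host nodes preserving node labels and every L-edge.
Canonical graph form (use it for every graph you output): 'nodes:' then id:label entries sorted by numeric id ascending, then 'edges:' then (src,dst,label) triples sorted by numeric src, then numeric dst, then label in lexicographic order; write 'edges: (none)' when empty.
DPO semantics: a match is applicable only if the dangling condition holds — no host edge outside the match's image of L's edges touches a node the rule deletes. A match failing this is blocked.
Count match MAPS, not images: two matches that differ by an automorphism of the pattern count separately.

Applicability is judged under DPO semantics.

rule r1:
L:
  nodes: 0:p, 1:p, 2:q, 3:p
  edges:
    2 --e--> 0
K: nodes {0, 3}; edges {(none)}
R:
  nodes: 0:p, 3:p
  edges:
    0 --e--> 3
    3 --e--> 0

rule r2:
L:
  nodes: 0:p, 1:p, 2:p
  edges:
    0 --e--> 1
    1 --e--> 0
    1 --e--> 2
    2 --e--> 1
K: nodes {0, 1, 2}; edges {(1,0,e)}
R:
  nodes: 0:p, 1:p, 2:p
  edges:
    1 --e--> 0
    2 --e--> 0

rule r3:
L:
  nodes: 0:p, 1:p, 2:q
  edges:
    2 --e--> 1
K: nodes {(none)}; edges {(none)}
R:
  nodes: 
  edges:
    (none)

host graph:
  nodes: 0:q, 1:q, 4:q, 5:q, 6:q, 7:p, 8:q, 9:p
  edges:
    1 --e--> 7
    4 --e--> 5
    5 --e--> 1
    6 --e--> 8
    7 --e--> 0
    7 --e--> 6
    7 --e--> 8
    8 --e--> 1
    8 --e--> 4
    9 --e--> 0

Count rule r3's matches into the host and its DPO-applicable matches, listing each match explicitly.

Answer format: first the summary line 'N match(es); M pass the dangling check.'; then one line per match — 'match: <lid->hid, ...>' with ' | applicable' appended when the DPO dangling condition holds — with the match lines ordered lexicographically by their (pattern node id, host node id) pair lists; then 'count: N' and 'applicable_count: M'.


1 match(es); 0 pass the dangling check.
match: 0->9, 1->7, 2->1
count: 1
applicable_count: 0


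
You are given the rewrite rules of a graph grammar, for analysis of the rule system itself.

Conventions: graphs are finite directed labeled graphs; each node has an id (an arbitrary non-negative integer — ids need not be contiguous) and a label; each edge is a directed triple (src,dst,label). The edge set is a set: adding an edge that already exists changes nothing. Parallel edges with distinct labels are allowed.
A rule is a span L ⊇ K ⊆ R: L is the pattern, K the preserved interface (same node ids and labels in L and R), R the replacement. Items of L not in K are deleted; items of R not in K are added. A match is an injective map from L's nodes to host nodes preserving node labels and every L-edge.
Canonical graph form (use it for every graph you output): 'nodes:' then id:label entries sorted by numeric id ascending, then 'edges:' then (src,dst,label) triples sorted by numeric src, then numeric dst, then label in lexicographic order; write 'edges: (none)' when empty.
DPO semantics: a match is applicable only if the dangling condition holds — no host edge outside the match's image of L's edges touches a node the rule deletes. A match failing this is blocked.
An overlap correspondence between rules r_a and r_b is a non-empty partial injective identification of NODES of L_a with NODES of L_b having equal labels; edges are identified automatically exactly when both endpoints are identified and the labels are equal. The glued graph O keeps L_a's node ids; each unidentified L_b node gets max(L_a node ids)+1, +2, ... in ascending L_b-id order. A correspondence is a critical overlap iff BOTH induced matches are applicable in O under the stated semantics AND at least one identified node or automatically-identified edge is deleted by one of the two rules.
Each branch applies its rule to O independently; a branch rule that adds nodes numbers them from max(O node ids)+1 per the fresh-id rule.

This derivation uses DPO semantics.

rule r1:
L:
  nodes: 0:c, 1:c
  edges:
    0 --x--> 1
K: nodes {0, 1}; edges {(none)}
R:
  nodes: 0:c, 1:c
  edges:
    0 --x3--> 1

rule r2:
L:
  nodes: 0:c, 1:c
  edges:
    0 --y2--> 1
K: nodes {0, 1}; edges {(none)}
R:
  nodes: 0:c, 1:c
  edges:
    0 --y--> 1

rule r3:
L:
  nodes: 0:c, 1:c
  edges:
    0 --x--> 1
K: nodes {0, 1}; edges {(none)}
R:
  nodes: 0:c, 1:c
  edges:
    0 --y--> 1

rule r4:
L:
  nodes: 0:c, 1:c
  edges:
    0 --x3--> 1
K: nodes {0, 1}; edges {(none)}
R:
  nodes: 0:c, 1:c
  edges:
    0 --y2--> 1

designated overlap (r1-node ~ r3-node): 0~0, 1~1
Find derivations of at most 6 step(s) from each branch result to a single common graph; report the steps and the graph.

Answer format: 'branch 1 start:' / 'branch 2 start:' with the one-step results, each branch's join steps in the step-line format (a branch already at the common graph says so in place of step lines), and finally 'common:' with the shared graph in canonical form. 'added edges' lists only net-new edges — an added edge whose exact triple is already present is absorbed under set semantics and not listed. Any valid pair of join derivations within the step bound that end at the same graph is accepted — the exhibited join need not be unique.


branch 1 start:
nodes: 0:c, 1:c
edges: (0,1,x3)
branch 2 start:
nodes: 0:c, 1:c
edges: (0,1,y)
branch 1 step 1: rule r4; match: 0->0, 1->1; deleted nodes (none); deleted edges (0,1,x3); added nodes (none); added edges (0,1,y2); result: nodes: 0:c, 1:c edges: (0,1,y2)
branch 1 step 2: rule r2; match: 0->0, 1->1; deleted nodes (none); deleted edges (0,1,y2); added nodes (none); added edges (0,1,y); result: nodes: 0:c, 1:c edges: (0,1,y)
branch 2: already at the common graph (0 steps)
common:
nodes: 0:c, 1:c
edges: (0,1,y)


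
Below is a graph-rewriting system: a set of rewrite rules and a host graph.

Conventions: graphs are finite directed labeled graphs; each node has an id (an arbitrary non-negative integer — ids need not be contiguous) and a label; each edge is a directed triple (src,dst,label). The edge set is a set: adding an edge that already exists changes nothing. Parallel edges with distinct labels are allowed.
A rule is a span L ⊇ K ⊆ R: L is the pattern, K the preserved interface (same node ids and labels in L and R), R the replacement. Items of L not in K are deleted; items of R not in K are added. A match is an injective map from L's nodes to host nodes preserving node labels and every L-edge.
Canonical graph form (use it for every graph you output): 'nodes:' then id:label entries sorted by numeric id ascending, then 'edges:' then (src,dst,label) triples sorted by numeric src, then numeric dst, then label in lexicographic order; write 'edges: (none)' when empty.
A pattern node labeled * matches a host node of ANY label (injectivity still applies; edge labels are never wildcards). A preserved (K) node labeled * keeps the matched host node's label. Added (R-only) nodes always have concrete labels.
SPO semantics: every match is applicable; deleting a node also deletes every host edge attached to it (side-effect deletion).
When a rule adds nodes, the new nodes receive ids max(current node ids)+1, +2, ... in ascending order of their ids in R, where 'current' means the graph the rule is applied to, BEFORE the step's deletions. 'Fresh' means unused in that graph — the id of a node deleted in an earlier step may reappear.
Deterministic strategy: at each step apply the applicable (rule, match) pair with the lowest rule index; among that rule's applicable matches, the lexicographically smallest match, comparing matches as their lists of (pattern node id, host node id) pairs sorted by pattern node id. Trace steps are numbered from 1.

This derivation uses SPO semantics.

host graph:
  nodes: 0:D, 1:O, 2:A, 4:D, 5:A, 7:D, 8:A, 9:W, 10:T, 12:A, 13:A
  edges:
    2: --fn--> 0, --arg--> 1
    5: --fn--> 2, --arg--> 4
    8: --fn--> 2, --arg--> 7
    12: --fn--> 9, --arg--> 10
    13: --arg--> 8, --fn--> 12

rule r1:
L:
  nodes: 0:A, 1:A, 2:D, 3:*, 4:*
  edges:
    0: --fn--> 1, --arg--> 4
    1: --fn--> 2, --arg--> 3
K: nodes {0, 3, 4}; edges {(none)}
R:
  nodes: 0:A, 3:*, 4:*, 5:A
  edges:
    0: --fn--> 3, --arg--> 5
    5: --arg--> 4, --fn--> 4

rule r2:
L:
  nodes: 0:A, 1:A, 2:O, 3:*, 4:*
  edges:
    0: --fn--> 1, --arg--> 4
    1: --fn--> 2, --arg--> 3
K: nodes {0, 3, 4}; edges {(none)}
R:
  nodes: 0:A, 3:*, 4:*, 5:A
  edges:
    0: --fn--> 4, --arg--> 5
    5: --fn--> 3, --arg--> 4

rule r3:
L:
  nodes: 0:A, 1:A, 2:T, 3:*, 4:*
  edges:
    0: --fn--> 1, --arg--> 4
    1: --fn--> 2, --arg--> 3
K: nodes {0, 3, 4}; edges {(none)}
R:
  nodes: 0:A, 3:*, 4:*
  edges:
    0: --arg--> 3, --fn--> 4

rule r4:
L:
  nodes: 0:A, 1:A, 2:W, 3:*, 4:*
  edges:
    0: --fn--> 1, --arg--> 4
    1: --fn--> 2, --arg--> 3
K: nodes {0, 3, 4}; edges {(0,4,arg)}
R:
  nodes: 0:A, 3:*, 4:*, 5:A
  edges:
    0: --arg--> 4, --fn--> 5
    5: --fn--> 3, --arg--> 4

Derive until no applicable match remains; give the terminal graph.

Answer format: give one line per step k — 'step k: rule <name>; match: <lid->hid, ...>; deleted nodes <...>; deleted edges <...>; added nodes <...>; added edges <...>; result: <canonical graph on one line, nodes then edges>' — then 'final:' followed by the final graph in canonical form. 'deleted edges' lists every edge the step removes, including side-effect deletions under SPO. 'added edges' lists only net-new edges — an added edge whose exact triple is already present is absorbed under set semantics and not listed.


step 1: rule r1; match: 0->5, 1->2, 2->0, 3->1, 4->4; deleted nodes 0, 2; deleted edges (2,0,fn); (2,1,arg); (5,2,fn); (5,4,arg); (8,2,fn); added nodes 14; added edges (5,1,fn); (5,14,arg); (14,4,arg); (14,4,fn); result: nodes: 1:O, 4:D, 5:A, 7:D, 8:A, 9:W, 10:T, 12:A, 13:A, 14:A edges: (5,1,fn); (5,14,arg); (8,7,arg); (12,9,fn); (12,10,arg); (13,8,arg); (13,12,fn); (14,4,arg); (14,4,fn)
step 2: rule r4; match: 0->13, 1->12, 2->9, 3->10, 4->8; deleted nodes 9, 12; deleted edges (12,9,fn); (12,10,arg); (13,12,fn); added nodes 15; added edges (13,15,fn); (15,8,arg); (15,10,fn); result: nodes: 1:O, 4:D, 5:A, 7:D, 8:A, 10:T, 13:A, 14:A, 15:A edges: (5,1,fn); (5,14,arg); (8,7,arg); (13,8,arg); (13,15,fn); (14,4,arg); (14,4,fn); (15,8,arg); (15,10,fn)
final:
nodes: 1:O, 4:D, 5:A, 7:D, 8:A, 10:T, 13:A, 14:A, 15:A
edges: (5,1,fn); (5,14,arg); (8,7,arg); (13,8,arg); (13,15,fn); (14,4,arg); (14,4,fn); (15,8,arg); (15,10,fn)


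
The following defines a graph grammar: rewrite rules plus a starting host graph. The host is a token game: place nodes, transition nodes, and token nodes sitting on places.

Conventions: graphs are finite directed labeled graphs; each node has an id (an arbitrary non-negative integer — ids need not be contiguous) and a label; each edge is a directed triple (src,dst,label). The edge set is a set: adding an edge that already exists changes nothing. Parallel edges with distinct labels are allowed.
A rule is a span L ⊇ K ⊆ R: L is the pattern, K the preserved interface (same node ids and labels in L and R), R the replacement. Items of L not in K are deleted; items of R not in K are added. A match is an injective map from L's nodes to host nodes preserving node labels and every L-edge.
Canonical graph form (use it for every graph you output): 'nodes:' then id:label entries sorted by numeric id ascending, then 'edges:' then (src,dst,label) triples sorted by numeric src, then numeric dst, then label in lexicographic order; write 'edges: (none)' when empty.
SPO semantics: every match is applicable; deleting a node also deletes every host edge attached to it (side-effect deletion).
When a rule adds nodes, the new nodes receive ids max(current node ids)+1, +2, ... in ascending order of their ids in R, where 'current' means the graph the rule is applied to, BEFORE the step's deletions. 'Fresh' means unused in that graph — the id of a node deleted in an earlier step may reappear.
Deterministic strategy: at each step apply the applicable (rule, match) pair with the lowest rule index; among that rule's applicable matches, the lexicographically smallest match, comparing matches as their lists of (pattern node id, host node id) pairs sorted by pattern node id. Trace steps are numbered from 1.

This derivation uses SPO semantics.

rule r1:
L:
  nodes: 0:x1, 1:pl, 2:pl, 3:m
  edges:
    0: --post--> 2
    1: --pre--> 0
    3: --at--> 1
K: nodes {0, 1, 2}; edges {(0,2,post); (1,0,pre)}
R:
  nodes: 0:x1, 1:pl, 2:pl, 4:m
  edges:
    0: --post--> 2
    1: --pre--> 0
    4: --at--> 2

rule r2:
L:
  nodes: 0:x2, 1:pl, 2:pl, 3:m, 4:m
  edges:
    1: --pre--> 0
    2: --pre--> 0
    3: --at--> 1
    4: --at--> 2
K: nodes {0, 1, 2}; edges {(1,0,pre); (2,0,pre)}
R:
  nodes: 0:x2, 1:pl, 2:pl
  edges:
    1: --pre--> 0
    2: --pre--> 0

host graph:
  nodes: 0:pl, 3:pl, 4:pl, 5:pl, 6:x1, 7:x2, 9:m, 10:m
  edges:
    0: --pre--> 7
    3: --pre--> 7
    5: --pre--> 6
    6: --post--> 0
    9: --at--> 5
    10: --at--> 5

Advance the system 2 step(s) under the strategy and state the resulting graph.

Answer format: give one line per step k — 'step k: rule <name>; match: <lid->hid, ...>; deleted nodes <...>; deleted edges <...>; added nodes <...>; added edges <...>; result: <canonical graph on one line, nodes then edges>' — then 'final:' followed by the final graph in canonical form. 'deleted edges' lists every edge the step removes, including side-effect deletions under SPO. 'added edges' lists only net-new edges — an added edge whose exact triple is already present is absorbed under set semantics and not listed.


step 1: rule r1; match: 0->6, 1->5, 2->0, 3->9; deleted nodes 9; deleted edges (9,5,at); added nodes 11; added edges (11,0,at); result: nodes: 0:pl, 3:pl, 4:pl, 5:pl, 6:x1, 7:x2, 10:m, 11:m edges: (0,7,pre); (3,7,pre); (5,6,pre); (6,0,post); (10,5,at); (11,0,at)
step 2: rule r1; match: 0->6, 1->5, 2->0, 3->10; deleted nodes 10; deleted edges (10,5,at); added nodes 12; added edges (12,0,at); result: nodes: 0:pl, 3:pl, 4:pl, 5:pl, 6:x1, 7:x2, 11:m, 12:m edges: (0,7,pre); (3,7,pre); (5,6,pre); (6,0,post); (11,0,at); (12,0,at)
final:
nodes: 0:pl, 3:pl, 4:pl, 5:pl, 6:x1, 7:x2, 11:m, 12:m
edges: (0,7,pre); (3,7,pre); (5,6,pre); (6,0,post); (11,0,at); (12,0,at)


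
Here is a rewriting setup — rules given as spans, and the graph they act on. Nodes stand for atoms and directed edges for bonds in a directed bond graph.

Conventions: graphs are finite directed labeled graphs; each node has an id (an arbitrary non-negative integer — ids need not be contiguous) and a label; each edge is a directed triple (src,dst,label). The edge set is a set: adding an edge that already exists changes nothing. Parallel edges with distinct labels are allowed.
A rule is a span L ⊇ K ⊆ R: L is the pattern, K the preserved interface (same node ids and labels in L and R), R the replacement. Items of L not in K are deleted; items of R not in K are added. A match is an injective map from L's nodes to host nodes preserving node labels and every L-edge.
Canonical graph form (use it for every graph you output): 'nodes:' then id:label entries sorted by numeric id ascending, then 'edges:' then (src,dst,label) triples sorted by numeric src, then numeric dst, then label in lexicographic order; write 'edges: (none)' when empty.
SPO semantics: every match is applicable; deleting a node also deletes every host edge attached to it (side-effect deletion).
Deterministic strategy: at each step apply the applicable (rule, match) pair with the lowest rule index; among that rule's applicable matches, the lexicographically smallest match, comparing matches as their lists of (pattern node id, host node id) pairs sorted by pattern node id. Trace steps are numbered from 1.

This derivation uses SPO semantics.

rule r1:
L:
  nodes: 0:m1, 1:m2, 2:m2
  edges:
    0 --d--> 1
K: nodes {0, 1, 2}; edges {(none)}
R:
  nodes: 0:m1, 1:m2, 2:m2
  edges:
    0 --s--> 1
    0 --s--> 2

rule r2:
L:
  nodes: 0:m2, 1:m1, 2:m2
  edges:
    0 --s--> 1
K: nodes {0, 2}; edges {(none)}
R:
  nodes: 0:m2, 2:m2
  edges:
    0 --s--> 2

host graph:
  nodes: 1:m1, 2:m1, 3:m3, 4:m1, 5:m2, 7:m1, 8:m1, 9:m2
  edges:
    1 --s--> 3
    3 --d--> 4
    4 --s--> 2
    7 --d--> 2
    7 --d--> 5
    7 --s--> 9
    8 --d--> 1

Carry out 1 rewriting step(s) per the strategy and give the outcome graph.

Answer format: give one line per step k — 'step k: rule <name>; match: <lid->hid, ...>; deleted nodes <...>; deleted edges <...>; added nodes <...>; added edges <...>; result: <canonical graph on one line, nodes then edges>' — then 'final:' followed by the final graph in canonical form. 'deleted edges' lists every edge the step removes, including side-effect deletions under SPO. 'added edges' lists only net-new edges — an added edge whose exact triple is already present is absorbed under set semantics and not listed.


step 1: rule r1; match: 0->7, 1->5, 2->9; deleted nodes (none); deleted edges (7,5,d); added nodes (none); added edges (7,5,s); result: nodes: 1:m1, 2:m1, 3:m3, 4:m1, 5:m2, 7:m1, 8:m1, 9:m2 edges: (1,3,s); (3,4,d); (4,2,s); (7,2,d); (7,5,s); (7,9,s); (8,1,d)
final:
nodes: 1:m1, 2:m1, 3:m3, 4:m1, 5:m2, 7:m1, 8:m1, 9:m2
edges: (1,3,s); (3,4,d); (4,2,s); (7,2,d); (7,5,s); (7,9,s); (8,1,d)


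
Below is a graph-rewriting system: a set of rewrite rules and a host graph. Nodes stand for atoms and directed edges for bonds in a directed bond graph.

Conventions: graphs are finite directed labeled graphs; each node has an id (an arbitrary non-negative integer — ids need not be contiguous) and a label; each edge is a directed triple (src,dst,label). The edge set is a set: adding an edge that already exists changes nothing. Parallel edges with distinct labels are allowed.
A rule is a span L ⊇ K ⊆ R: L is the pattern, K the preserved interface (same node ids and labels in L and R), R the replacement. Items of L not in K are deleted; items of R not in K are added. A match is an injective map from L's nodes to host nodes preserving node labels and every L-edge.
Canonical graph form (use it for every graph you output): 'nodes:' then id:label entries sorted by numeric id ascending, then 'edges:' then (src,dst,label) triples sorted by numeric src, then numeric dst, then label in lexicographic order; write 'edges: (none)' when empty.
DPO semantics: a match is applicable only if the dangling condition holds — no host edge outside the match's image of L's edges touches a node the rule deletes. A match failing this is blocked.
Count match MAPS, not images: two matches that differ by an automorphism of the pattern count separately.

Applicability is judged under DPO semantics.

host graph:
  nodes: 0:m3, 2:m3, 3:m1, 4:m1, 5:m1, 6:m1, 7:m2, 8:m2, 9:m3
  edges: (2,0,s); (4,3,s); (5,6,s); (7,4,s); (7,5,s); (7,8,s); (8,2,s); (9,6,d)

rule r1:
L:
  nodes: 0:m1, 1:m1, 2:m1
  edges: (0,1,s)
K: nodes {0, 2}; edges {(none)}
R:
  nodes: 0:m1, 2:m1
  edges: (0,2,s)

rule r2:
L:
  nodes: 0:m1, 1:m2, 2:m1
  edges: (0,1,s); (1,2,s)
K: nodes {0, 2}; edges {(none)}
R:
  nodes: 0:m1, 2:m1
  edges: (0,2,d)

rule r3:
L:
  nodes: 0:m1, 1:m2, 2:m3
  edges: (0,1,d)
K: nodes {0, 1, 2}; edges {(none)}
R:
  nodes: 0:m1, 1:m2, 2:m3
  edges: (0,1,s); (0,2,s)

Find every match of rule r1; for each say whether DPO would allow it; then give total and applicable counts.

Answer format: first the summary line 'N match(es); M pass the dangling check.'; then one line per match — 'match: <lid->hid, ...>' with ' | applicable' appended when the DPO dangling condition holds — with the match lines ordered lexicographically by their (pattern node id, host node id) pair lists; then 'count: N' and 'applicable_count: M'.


4 match(es); 2 pass the dangling check.
match: 0->4, 1->3, 2->5 | applicable
match: 0->4, 1->3, 2->6 | applicable
match: 0->5, 1->6, 2->3
match: 0->5, 1->6, 2->4
count: 4
applicable_count: 2


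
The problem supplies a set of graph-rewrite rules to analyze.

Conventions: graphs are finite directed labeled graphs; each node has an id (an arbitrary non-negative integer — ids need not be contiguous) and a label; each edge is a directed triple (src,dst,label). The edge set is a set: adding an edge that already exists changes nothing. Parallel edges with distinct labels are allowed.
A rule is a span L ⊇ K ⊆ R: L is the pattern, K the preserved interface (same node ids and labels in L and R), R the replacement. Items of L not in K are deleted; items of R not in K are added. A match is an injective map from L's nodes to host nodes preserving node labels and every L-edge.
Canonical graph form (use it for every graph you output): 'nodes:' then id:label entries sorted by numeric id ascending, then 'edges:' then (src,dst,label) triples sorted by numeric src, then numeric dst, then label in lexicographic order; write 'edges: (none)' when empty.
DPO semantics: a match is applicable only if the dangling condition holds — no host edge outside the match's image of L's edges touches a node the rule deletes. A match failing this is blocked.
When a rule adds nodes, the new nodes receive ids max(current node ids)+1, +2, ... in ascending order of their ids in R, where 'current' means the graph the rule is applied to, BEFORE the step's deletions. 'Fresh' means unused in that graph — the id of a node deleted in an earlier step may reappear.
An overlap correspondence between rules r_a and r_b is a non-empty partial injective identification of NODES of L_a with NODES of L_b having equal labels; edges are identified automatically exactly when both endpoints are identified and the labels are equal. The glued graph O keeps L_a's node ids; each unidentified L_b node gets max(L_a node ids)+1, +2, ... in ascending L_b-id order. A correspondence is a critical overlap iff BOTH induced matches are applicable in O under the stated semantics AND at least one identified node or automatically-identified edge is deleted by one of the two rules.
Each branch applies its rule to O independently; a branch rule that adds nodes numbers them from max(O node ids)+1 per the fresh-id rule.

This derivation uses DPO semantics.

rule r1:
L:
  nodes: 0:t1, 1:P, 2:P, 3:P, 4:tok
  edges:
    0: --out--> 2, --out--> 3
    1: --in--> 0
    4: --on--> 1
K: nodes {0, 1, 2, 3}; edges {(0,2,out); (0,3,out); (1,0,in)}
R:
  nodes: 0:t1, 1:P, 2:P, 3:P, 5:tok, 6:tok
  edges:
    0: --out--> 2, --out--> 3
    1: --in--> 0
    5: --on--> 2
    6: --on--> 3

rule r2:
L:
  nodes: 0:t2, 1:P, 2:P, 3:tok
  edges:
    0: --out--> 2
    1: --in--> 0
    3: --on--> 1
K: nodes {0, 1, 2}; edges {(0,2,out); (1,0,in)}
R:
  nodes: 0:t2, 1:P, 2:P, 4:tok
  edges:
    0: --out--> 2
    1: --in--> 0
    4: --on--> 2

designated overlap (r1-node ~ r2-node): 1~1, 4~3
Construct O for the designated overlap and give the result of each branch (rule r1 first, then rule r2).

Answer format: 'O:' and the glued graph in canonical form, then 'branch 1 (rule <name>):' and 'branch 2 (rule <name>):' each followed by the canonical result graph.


O:
nodes: 0:t1, 1:P, 2:P, 3:P, 4:tok, 5:t2, 6:P
edges: (0,2,out); (0,3,out); (1,0,in); (1,5,in); (4,1,on); (5,6,out)
branch 1 (rule r1):
nodes: 0:t1, 1:P, 2:P, 3:P, 5:t2, 6:P, 7:tok, 8:tok
edges: (0,2,out); (0,3,out); (1,0,in); (1,5,in); (5,6,out); (7,2,on); (8,3,on)
branch 2 (rule r2):
nodes: 0:t1, 1:P, 2:P, 3:P, 5:t2, 6:P, 7:tok
edges: (0,2,out); (0,3,out); (1,0,in); (1,5,in); (5,6,out); (7,6,on)


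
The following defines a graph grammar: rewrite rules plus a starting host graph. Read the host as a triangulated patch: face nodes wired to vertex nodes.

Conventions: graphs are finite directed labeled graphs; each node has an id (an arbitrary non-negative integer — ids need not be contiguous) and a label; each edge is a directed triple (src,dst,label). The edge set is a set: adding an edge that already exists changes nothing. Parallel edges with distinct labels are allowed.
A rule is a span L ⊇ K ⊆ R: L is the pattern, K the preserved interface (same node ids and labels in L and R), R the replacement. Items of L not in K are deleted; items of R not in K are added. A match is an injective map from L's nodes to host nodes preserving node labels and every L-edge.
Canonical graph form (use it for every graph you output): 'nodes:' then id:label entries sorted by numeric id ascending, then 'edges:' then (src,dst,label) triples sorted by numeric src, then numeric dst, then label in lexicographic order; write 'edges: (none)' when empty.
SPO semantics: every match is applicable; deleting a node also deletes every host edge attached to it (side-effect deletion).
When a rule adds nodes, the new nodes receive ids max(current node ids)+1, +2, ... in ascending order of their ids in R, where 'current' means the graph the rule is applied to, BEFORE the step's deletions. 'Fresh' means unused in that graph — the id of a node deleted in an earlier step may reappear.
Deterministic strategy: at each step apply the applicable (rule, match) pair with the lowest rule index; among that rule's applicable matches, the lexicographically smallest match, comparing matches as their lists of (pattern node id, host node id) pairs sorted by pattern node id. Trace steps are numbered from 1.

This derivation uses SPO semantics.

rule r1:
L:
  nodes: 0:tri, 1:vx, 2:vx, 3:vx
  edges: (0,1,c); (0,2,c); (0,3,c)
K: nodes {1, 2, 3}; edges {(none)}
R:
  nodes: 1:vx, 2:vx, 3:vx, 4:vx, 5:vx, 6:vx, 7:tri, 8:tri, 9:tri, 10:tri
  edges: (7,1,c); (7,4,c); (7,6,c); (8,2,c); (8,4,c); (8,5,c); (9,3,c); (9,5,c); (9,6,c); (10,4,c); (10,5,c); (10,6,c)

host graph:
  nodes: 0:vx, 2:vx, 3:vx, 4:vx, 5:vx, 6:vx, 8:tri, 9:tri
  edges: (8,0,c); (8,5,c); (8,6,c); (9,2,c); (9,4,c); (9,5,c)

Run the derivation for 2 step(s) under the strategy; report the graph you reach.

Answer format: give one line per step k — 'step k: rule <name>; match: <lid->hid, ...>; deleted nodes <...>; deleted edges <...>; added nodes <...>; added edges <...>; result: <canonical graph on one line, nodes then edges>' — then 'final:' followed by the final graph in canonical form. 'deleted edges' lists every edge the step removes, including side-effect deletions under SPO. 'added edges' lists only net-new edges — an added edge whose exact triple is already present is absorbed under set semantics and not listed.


step 1: rule r1; match: 0->8, 1->0, 2->5, 3->6; deleted nodes 8; deleted edges (8,0,c); (8,5,c); (8,6,c); added nodes 10, 11, 12, 13, 14, 15, 16; added edges (13,0,c); (13,10,c); (13,12,c); (14,5,c); (14,10,c); (14,11,c); (15,6,c); (15,11,c); (15,12,c); (16,10,c); (16,11,c); (16,12,c); result: nodes: 0:vx, 2:vx, 3:vx, 4:vx, 5:vx, 6:vx, 9:tri, 10:vx, 11:vx, 12:vx, 13:tri, 14:tri, 15:tri, 16:tri edges: (9,2,c); (9,4,c); (9,5,c); (13,0,c); (13,10,c); (13,12,c); (14,5,c); (14,10,c); (14,11,c); (15,6,c); (15,11,c); (15,12,c); (16,10,c); (16,11,c); (16,12,c)
step 2: rule r1; match: 0->9, 1->2, 2->4, 3->5; deleted nodes 9; deleted edges (9,2,c); (9,4,c); (9,5,c); added nodes 17, 18, 19, 20, 21, 22, 23; added edges (20,2,c); (20,17,c); (20,19,c); (21,4,c); (21,17,c); (21,18,c); (22,5,c); (22,18,c); (22,19,c); (23,17,c); (23,18,c); (23,19,c); result: nodes: 0:vx, 2:vx, 3:vx, 4:vx, 5:vx, 6:vx, 10:vx, 11:vx, 12:vx, 13:tri, 14:tri, 15:tri, 16:tri, 17:vx, 18:vx, 19:vx, 20:tri, 21:tri, 22:tri, 23:tri edges: (13,0,c); (13,10,c); (13,12,c); (14,5,c); (14,10,c); (14,11,c); (15,6,c); (15,11,c); (15,12,c); (16,10,c); (16,11,c); (16,12,c); (20,2,c); (20,17,c); (20,19,c); (21,4,c); (21,17,c); (21,18,c); (22,5,c); (22,18,c); (22,19,c); (23,17,c); (23,18,c); (23,19,c)
final:
nodes: 0:vx, 2:vx, 3:vx, 4:vx, 5:vx, 6:vx, 10:vx, 11:vx, 12:vx, 13:tri, 14:tri, 15:tri, 16:tri, 17:vx, 18:vx, 19:vx, 20:tri, 21:tri, 22:tri, 23:tri
edges: (13,0,c); (13,10,c); (13,12,c); (14,5,c); (14,10,c); (14,11,c); (15,6,c); (15,11,c); (15,12,c); (16,10,c); (16,11,c); (16,12,c); (20,2,c); (20,17,c); (20,19,c); (21,4,c); (21,17,c); (21,18,c); (22,5,c); (22,18,c); (22,19,c); (23,17,c); (23,18,c); (23,19,c)
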